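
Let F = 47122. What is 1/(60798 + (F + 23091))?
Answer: 1/131011 ≈ 7.6329e-6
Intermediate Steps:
1/(60798 + (F + 23091)) = 1/(60798 + (47122 + 23091)) = 1/(60798 + 70213) = 1/131011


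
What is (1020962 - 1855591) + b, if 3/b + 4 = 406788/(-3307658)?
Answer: -5691098070077/6818710 ≈ -8.3463e+5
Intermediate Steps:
b = -4961487/6818710 (b = 3/(-4 + 406788/(-3307658)) = 3/(-4 + 406788*(-1/3307658)) = 3/(-4 - 203394/1653829) = 3/(-6818710/1653829) = 3*(-1653829/6818710) = -4961487/6818710 ≈ -0.72763)
(1020962 - 1855591) + b = (1020962 - 1855591) - 4961487/6818710 = -834629 - 4961487/6818710 = -5691098070077/6818710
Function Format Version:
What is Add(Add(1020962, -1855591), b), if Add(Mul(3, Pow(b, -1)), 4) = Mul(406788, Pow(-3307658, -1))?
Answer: Rational(-5691098070077, 6818710) ≈ -8.3463e+5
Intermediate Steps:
b = Rational(-4961487, 6818710) (b = Mul(3, Pow(Add(-4, Mul(406788, Pow(-3307658, -1))), -1)) = Mul(3, Pow(Add(-4, Mul(406788, Rational(-1, 3307658))), -1)) = Mul(3, Pow(Add(-4, Rational(-203394, 1653829)), -1)) = Mul(3, Pow(Rational(-6818710, 1653829), -1)) = Mul(3, Rational(-1653829, 6818710)) = Rational(-4961487, 6818710) ≈ -0.72763)
Add(Add(1020962, -1855591), b) = Add(Add(1020962, -1855591), Rational(-4961487, 6818710)) = Add(-834629, Rational(-4961487, 6818710)) = Rational(-5691098070077, 6818710)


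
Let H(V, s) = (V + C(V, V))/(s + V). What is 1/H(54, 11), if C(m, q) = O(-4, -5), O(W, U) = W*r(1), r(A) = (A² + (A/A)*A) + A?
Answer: 65/42 ≈ 1.5476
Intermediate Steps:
r(A) = A² + 2*A (r(A) = (A² + 1*A) + A = (A² + A) + A = (A + A²) + A = A² + 2*A)
O(W, U) = 3*W (O(W, U) = W*(1*(2 + 1)) = W*(1*3) = W*3 = 3*W)
C(m, q) = -12 (C(m, q) = 3*(-4) = -12)
H(V, s) = (-12 + V)/(V + s) (H(V, s) = (V - 12)/(s + V) = (-12 + V)/(V + s))
1/H(54, 11) = 1/((-12 + 54)/(54 + 11)) = 1/(42/65) = 65/42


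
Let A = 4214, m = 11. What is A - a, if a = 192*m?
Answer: 2102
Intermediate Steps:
a = 2112 (a = 192*11 = 2112)
A - a = 4214 - 1*2112 = 4214 - 2112 = 2102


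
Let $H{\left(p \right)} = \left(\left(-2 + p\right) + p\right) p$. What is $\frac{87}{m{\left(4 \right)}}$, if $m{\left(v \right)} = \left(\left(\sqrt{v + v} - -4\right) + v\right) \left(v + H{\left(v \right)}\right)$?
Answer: $\frac{87}{196} - \frac{87 \sqrt{2}}{784} \approx 0.28694$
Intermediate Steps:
$H{\left(p \right)} = p \left(-2 + 2 p\right)$ ($H{\left(p \right)} = \left(-2 + 2 p\right) p = p \left(-2 + 2 p\right)$)
$m{\left(v \right)} = \left(v + 2 v \left(-1 + v\right)\right) \left(4 + v + \sqrt{2} \sqrt{v}\right)$ ($m{\left(v \right)} = \left(\left(\sqrt{v + v} - -4\right) + v\right) \left(v + 2 v \left(-1 + v\right)\right) = \left(\left(\sqrt{2 v} + 4\right) + v\right) \left(v + 2 v \left(-1 + v\right)\right) = \left(\left(\sqrt{2} \sqrt{v} + 4\right) + v\right) \left(v + 2 v \left(-1 + v\right)\right) = \left(\left(4 + \sqrt{2} \sqrt{v}\right) + v\right) \left(v + 2 v \left(-1 + v\right)\right) = \left(4 + v + \sqrt{2} \sqrt{v}\right) \left(v + 2 v \left(-1 + v\right)\right) = \left(v + 2 v \left(-1 + v\right)\right) \left(4 + v + \sqrt{2} \sqrt{v}\right)$)
$\frac{87}{m{\left(4 \right)}} = \frac{87}{\left(-4\right) 4 + 2 \cdot 4^{3} + 7 \cdot 4^{2} - \sqrt{2} \cdot 4^{\frac{3}{2}} + 2 \sqrt{2} \cdot 4^{\frac{5}{2}}} = \frac{87}{-16 + 2 \cdot 64 + 7 \cdot 16 - \sqrt{2} \cdot 8 + 2 \sqrt{2} \cdot 32} = \frac{87}{-16 + 128 + 112 - 8 \sqrt{2} + 64 \sqrt{2}} = \frac{87}{224 + 56 \sqrt{2}}$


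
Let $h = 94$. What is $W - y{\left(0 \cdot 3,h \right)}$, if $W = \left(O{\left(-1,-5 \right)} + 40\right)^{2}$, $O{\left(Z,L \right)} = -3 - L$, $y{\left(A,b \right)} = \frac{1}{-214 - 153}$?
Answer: $\frac{647389}{367} \approx 1764.0$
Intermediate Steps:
$y{\left(A,b \right)} = - \frac{1}{367}$ ($y{\left(A,b \right)} = \frac{1}{-367} = - \frac{1}{367}$)
$W = 1764$ ($W = \left(\left(-3 - -5\right) + 40\right)^{2} = \left(\left(-3 + 5\right) + 40\right)^{2} = \left(2 + 40\right)^{2} = 42^{2} = 1764$)
$W - y{\left(0 \cdot 3,h \right)} = 1764 - - \frac{1}{367} = 1764 + \frac{1}{367} = \frac{647389}{367}$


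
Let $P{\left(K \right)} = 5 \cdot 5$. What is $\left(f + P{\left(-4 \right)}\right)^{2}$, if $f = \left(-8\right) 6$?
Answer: $529$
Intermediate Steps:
$f = -48$
$P{\left(K \right)} = 25$
$\left(f + P{\left(-4 \right)}\right)^{2} = \left(-48 + 25\right)^{2} = \left(-23\right)^{2} = 529$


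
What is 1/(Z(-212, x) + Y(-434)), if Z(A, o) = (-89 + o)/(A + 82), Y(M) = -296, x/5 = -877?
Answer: -65/17003 ≈ -0.0038229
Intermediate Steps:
x = -4385 (x = 5*(-877) = -4385)
Z(A, o) = (-89 + o)/(82 + A)
1/(Z(-212, x) + Y(-434)) = 1/((-89 - 4385)/(82 - 212) - 296) = 1/(-4474/(-130) - 296) = 1/(-1/130*(-4474) - 296) = 1/(2237/65 - 296) = 1/(-17003/65) = -65/17003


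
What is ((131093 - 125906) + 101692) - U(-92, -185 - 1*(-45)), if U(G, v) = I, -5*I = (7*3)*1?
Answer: 534416/5 ≈ 1.0688e+5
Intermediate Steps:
I = -21/5 (I = -7*3/5 = -21/5 ≈ -4.2000)
U(G, v) = -21/5
((131093 - 125906) + 101692) - U(-92, -185 - 1*(-45)) = ((131093 - 125906) + 101692) - 1*(-21/5) = (5187 + 101692) + 21/5 = 106879 + 21/5 = 534416/5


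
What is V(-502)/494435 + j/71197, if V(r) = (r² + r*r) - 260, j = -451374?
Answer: -26758536762/5028898385 ≈ -5.3210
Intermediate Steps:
V(r) = -260 + 2*r² (V(r) = (r² + r²) - 260 = 2*r² - 260 = -260 + 2*r²)
V(-502)/494435 + j/71197 = (-260 + 2*(-502)²)/494435 - 451374/71197 = (-260 + 2*252004)*(1/494435) - 451374*1/71197 = (-260 + 504008)*(1/494435) - 64482/10171 = 503748*(1/494435) - 64482/10171 = 503748/494435 - 64482/10171 = -26758536762/5028898385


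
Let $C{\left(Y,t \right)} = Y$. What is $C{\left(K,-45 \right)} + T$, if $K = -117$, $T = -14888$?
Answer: $-15005$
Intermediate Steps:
$C{\left(K,-45 \right)} + T = -117 - 14888 = -15005$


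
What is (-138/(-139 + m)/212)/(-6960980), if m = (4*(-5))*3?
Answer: -69/146834912120 ≈ -4.6992e-10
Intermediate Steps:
m = -60 (m = -20*3 = -60)
(-138/(-139 + m)/212)/(-6960980) = (-138/(-139 - 60)/212)/(-6960980) = (-138/(-199)*(1/212))*(-1/6960980) = (-138*(-1/199)*(1/212))*(-1/6960980) = ((138/199)*(1/212))*(-1/6960980) = (69/21094)*(-1/6960980) = -69/146834912120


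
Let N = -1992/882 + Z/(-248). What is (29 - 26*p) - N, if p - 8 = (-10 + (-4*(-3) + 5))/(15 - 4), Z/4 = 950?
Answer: -8920820/50127 ≈ -177.96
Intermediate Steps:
Z = 3800 (Z = 4*950 = 3800)
p = 95/11 (p = 8 + (-10 + (-4*(-3) + 5))/(15 - 4) = 8 + (-10 + (12 + 5))/11 = 8 + (-10 + 17)*(1/11) = 8 + 7*(1/11) = 8 + 7/11 = 95/11 ≈ 8.6364)
N = -80117/4557 (N = -1992/882 + 3800/(-248) = -1992*1/882 + 3800*(-1/248) = -332/147 - 475/31 = -80117/4557 ≈ -17.581)
(29 - 26*p) - N = (29 - 26*95/11) - 1*(-80117/4557) = (29 - 2470/11) + 80117/4557 = -2151/11 + 80117/4557 = -8920820/50127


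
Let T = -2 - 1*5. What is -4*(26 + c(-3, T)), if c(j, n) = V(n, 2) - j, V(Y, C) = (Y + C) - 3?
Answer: -84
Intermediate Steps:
V(Y, C) = -3 + C + Y (V(Y, C) = (C + Y) - 3 = -3 + C + Y)
T = -7 (T = -2 - 5 = -7)
c(j, n) = -1 + n - j (c(j, n) = (-3 + 2 + n) - j = (-1 + n) - j = -1 + n - j)
-4*(26 + c(-3, T)) = -4*(26 + (-1 - 7 - 1*(-3))) = -4*(26 + (-1 - 7 + 3)) = -4*(26 - 5) = -4*21 = -84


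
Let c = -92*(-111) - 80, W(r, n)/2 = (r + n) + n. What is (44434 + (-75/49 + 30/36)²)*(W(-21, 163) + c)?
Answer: 20628610506379/43218 ≈ 4.7732e+8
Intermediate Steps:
W(r, n) = 2*r + 4*n (W(r, n) = 2*((r + n) + n) = 2*((n + r) + n) = 2*(r + 2*n) = 2*r + 4*n)
c = 10132 (c = 10212 - 80 = 10132)
(44434 + (-75/49 + 30/36)²)*(W(-21, 163) + c) = (44434 + (-75/49 + 30/36)²)*((2*(-21) + 4*163) + 10132) = (44434 + (-75*1/49 + 30*(1/36))²)*((-42 + 652) + 10132) = (44434 + (-75/49 + ⅚)²)*(610 + 10132) = (44434 + (-205/294)²)*10742 = (44434 + 42025/86436)*10742 = (3840739249/86436)*10742 = 20628610506379/43218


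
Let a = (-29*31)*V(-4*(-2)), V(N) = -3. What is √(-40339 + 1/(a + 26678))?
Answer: 2*I*√13923257957/1175 ≈ 200.85*I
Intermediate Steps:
a = 2697 (a = -29*31*(-3) = -899*(-3) = 2697)
√(-40339 + 1/(a + 26678)) = √(-40339 + 1/(2697 + 26678)) = √(-40339 + 1/29375) = √(-1184958124/29375) = 2*I*√13923257957/1175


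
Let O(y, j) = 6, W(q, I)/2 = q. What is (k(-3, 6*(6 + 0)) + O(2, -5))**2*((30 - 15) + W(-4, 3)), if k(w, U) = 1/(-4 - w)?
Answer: 175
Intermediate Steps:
W(q, I) = 2*q
(k(-3, 6*(6 + 0)) + O(2, -5))**2*((30 - 15) + W(-4, 3)) = (-1/(4 - 3) + 6)**2*((30 - 15) + 2*(-4)) = (-1/1 + 6)**2*(15 - 8) = (-1*1 + 6)**2*7 = (-1 + 6)**2*7 = 5**2*7 = 25*7 = 175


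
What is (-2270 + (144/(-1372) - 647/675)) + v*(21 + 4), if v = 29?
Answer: -357952346/231525 ≈ -1546.1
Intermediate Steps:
(-2270 + (144/(-1372) - 647/675)) + v*(21 + 4) = (-2270 + (144/(-1372) - 647/675)) + 29*(21 + 4) = (-2270 + (144*(-1/1372) - 647*1/675)) + 29*25 = (-2270 + (-36/343 - 647/675)) + 725 = (-2270 - 246221/231525) + 725 = -525807971/231525 + 725 = -357952346/231525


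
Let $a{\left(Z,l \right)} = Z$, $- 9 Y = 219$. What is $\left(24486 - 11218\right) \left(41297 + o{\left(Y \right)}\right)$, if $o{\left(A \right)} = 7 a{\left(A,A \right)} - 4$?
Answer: $\frac{1636846624}{3} \approx 5.4562 \cdot 10^{8}$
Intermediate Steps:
$Y = - \frac{73}{3}$ ($Y = \left(- \frac{1}{9}\right) 219 = - \frac{73}{3} \approx -24.333$)
$o{\left(A \right)} = -4 + 7 A$ ($o{\left(A \right)} = 7 A - 4 = -4 + 7 A$)
$\left(24486 - 11218\right) \left(41297 + o{\left(Y \right)}\right) = \left(24486 - 11218\right) \left(41297 + \left(-4 + 7 \left(- \frac{73}{3}\right)\right)\right) = 13268 \left(41297 - \frac{523}{3}\right) = 13268 \cdot \frac{123368}{3} = \frac{1636846624}{3}$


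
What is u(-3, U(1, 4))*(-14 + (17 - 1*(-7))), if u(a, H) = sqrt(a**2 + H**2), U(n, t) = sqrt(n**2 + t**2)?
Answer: 10*sqrt(26) ≈ 50.990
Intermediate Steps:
u(a, H) = sqrt(H**2 + a**2)
u(-3, U(1, 4))*(-14 + (17 - 1*(-7))) = sqrt((sqrt(1**2 + 4**2))**2 + (-3)**2)*(-14 + (17 - 1*(-7))) = sqrt((sqrt(1 + 16))**2 + 9)*(-14 + (17 + 7)) = sqrt((sqrt(17))**2 + 9)*(-14 + 24) = sqrt(17 + 9)*10 = sqrt(26)*10 = 10*sqrt(26)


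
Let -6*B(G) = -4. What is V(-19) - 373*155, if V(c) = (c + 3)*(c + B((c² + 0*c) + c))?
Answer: -172565/3 ≈ -57522.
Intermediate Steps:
B(G) = ⅔ (B(G) = -⅙*(-4) = ⅔)
V(c) = (3 + c)*(⅔ + c) (V(c) = (c + 3)*(c + ⅔) = (3 + c)*(⅔ + c))
V(-19) - 373*155 = (2 + (-19)² + (11/3)*(-19)) - 373*155 = (2 + 361 - 209/3) - 57815 = 880/3 - 57815 = -172565/3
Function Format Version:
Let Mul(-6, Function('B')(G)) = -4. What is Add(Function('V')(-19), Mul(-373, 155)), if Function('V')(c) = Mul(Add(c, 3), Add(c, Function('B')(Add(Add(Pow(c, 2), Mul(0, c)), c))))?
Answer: Rational(-172565, 3) ≈ -57522.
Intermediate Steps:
Function('B')(G) = Rational(2, 3) (Function('B')(G) = Mul(Rational(-1, 6), -4) = Rational(2, 3))
Function('V')(c) = Mul(Add(3, c), Add(Rational(2, 3), c)) (Function('V')(c) = Mul(Add(c, 3), Add(c, Rational(2, 3))) = Mul(Add(3, c), Add(Rational(2, 3), c)))
Add(Function('V')(-19), Mul(-373, 155)) = Add(Add(2, Pow(-19, 2), Mul(Rational(11, 3), -19)), Mul(-373, 155)) = Add(Add(2, 361, Rational(-209, 3)), -57815) = Add(Rational(880, 3), -57815) = Rational(-172565, 3)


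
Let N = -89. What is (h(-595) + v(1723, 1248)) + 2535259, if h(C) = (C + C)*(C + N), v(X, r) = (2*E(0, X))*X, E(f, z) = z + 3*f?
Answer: 9286677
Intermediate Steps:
v(X, r) = 2*X² (v(X, r) = (2*(X + 3*0))*X = (2*(X + 0))*X = (2*X)*X = 2*X²)
h(C) = 2*C*(-89 + C) (h(C) = (C + C)*(C - 89) = (2*C)*(-89 + C) = 2*C*(-89 + C))
(h(-595) + v(1723, 1248)) + 2535259 = (2*(-595)*(-89 - 595) + 2*1723²) + 2535259 = (2*(-595)*(-684) + 2*2968729) + 2535259 = (813960 + 5937458) + 2535259 = 6751418 + 2535259 = 9286677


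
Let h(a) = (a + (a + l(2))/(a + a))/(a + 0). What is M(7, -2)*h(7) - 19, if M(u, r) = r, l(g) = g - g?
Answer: -148/7 ≈ -21.143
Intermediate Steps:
l(g) = 0
h(a) = (1/2 + a)/a (h(a) = (a + (a + 0)/(a + a))/(a + 0) = (a + a/((2*a)))/a = (a + a*(1/(2*a)))/a = (a + 1/2)/a = (1/2 + a)/a)
M(7, -2)*h(7) - 19 = -2*(1/2 + 7)/7 - 19 = -2*15/(7*2) - 19 = -2*15/14 - 19 = -15/7 - 19 = -148/7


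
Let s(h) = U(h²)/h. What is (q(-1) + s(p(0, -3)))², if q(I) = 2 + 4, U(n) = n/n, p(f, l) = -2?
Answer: 121/4 ≈ 30.250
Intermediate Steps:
U(n) = 1
s(h) = 1/h
q(I) = 6
(q(-1) + s(p(0, -3)))² = (6 + 1/(-2))² = (6 - ½)² = (11/2)² = 121/4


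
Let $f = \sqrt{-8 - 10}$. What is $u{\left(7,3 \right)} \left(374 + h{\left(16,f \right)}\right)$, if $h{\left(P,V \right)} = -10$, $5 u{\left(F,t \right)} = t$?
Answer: $\frac{1092}{5} \approx 218.4$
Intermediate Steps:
$u{\left(F,t \right)} = \frac{t}{5}$
$f = 3 i \sqrt{2}$ ($f = \sqrt{-18} = 3 i \sqrt{2} \approx 4.2426 i$)
$u{\left(7,3 \right)} \left(374 + h{\left(16,f \right)}\right) = \frac{1}{5} \cdot 3 \left(374 - 10\right) = \frac{3}{5} \cdot 364 = \frac{1092}{5}$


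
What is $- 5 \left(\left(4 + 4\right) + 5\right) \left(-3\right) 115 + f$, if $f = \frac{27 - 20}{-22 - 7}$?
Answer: $\frac{650318}{29} \approx 22425.0$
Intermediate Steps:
$f = - \frac{7}{29}$ ($f = \frac{7}{-29} = 7 \left(- \frac{1}{29}\right) = - \frac{7}{29} \approx -0.24138$)
$- 5 \left(\left(4 + 4\right) + 5\right) \left(-3\right) 115 + f = - 5 \left(\left(4 + 4\right) + 5\right) \left(-3\right) 115 - \frac{7}{29} = - 5 \left(8 + 5\right) \left(-3\right) 115 - \frac{7}{29} = \left(-5\right) 13 \left(-3\right) 115 - \frac{7}{29} = \left(-65\right) \left(-3\right) 115 - \frac{7}{29} = 195 \cdot 115 - \frac{7}{29} = 22425 - \frac{7}{29} = \frac{650318}{29}$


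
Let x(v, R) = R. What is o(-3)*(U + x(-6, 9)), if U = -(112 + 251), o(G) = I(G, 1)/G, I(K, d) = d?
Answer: 118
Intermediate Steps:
o(G) = 1/G
U = -363 (U = -1*363 = -363)
o(-3)*(U + x(-6, 9)) = (-363 + 9)/(-3) = -1/3*(-354) = 118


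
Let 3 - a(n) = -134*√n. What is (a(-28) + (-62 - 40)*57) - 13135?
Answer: -18946 + 268*I*√7 ≈ -18946.0 + 709.06*I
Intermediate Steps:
a(n) = 3 + 134*√n (a(n) = 3 - (-134)*√n = 3 + 134*√n)
(a(-28) + (-62 - 40)*57) - 13135 = ((3 + 134*√(-28)) + (-62 - 40)*57) - 13135 = ((3 + 134*(2*I*√7)) - 102*57) - 13135 = ((3 + 268*I*√7) - 5814) - 13135 = (-5811 + 268*I*√7) - 13135 = -18946 + 268*I*√7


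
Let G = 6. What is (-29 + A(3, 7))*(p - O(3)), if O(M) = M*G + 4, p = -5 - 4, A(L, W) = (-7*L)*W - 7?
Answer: 5673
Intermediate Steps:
A(L, W) = -7 - 7*L*W (A(L, W) = -7*L*W - 7 = -7 - 7*L*W)
p = -9
O(M) = 4 + 6*M (O(M) = M*6 + 4 = 6*M + 4 = 4 + 6*M)
(-29 + A(3, 7))*(p - O(3)) = (-29 + (-7 - 7*3*7))*(-9 - (4 + 6*3)) = (-29 + (-7 - 147))*(-9 - (4 + 18)) = (-29 - 154)*(-9 - 1*22) = -183*(-9 - 22) = -183*(-31) = 5673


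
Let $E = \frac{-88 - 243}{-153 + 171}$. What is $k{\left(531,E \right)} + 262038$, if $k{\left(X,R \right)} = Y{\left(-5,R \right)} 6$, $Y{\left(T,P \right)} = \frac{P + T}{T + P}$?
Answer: $262044$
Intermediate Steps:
$E = - \frac{331}{18} \approx -18.389$
$Y{\left(T,P \right)} = 1$ ($Y{\left(T,P \right)} = \frac{P + T}{P + T} = 1$)
$k{\left(X,R \right)} = 6$ ($k{\left(X,R \right)} = 1 \cdot 6 = 6$)
$k{\left(531,E \right)} + 262038 = 6 + 262038 = 262044$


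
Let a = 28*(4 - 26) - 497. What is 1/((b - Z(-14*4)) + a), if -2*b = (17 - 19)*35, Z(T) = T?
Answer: -1/1022 ≈ -0.00097847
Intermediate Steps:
b = 35 (b = -(17 - 19)*35/2 = -(-1)*35 = -1/2*(-70) = 35)
a = -1113 (a = 28*(-22) - 497 = -616 - 497 = -1113)
1/((b - Z(-14*4)) + a) = 1/((35 - (-14)*4) - 1113) = 1/((35 - 1*(-56)) - 1113) = 1/((35 + 56) - 1113) = 1/(91 - 1113) = 1/(-1022) = -1/1022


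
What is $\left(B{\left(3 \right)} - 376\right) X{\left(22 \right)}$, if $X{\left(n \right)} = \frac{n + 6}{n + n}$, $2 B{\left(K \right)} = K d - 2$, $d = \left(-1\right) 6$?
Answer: $- \frac{2702}{11} \approx -245.64$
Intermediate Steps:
$d = -6$
$B{\left(K \right)} = -1 - 3 K$ ($B{\left(K \right)} = \frac{K \left(-6\right) - 2}{2} = \frac{- 6 K - 2}{2} = \frac{-2 - 6 K}{2} = -1 - 3 K$)
$X{\left(n \right)} = \frac{6 + n}{2 n}$
$\left(B{\left(3 \right)} - 376\right) X{\left(22 \right)} = \left(\left(-1 - 9\right) - 376\right) \frac{6 + 22}{2 \cdot 22} = \left(\left(-1 - 9\right) - 376\right) \frac{1}{2} \cdot \frac{1}{22} \cdot 28 = \left(-10 - 376\right) \frac{7}{11} = \left(-386\right) \frac{7}{11} = - \frac{2702}{11}$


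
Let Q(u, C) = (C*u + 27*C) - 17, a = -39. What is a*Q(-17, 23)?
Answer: -8307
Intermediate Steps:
Q(u, C) = -17 + 27*C + C*u (Q(u, C) = (27*C + C*u) - 17 = -17 + 27*C + C*u)
a*Q(-17, 23) = -39*(-17 + 27*23 + 23*(-17)) = -39*(-17 + 621 - 391) = -39*213 = -8307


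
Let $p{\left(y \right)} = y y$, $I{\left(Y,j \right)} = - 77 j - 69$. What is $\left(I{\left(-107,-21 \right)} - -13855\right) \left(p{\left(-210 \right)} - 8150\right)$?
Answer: $553737850$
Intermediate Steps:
$I{\left(Y,j \right)} = -69 - 77 j$
$p{\left(y \right)} = y^{2}$
$\left(I{\left(-107,-21 \right)} - -13855\right) \left(p{\left(-210 \right)} - 8150\right) = \left(\left(-69 - -1617\right) - -13855\right) \left(\left(-210\right)^{2} - 8150\right) = \left(\left(-69 + 1617\right) + \left(-10439 + 24294\right)\right) \left(44100 - 8150\right) = \left(1548 + 13855\right) 35950 = 15403 \cdot 35950 = 553737850$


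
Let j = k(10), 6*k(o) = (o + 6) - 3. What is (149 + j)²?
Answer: 822649/36 ≈ 22851.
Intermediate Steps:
k(o) = ½ + o/6 (k(o) = ((o + 6) - 3)/6 = ((6 + o) - 3)/6 = (3 + o)/6 = ½ + o/6)
j = 13/6 (j = ½ + (⅙)*10 = ½ + 5/3 = 13/6 ≈ 2.1667)
(149 + j)² = (149 + 13/6)² = (907/6)² = 822649/36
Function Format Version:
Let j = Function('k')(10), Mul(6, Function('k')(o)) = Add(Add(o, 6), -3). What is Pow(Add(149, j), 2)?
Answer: Rational(822649, 36) ≈ 22851.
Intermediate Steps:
Function('k')(o) = Add(Rational(1, 2), Mul(Rational(1, 6), o)) (Function('k')(o) = Mul(Rational(1, 6), Add(Add(o, 6), -3)) = Mul(Rational(1, 6), Add(Add(6, o), -3)) = Mul(Rational(1, 6), Add(3, o)) = Add(Rational(1, 2), Mul(Rational(1, 6), o)))
j = Rational(13, 6) (j = Add(Rational(1, 2), Mul(Rational(1, 6), 10)) = Add(Rational(1, 2), Rational(5, 3)) = Rational(13, 6) ≈ 2.1667)
Pow(Add(149, j), 2) = Pow(Add(149, Rational(13, 6)), 2) = Pow(Rational(907, 6), 2) = Rational(822649, 36)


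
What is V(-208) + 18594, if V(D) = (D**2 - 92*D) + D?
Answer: 80786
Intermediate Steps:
V(D) = D**2 - 91*D
V(-208) + 18594 = -208*(-91 - 208) + 18594 = -208*(-299) + 18594 = 62192 + 18594 = 80786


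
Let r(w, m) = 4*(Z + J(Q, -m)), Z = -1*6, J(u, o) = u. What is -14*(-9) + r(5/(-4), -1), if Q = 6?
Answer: 126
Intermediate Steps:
Z = -6
r(w, m) = 0 (r(w, m) = 4*(-6 + 6) = 4*0 = 0)
-14*(-9) + r(5/(-4), -1) = -14*(-9) + 0 = 126 + 0 = 126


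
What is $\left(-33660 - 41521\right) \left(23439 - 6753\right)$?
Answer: $-1254470166$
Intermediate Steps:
$\left(-33660 - 41521\right) \left(23439 - 6753\right) = - 75181 \left(23439 - 6753\right) = \left(-75181\right) 16686 = -1254470166$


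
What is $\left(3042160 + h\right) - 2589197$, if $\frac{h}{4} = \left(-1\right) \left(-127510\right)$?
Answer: $963003$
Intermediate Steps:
$h = 510040$ ($h = 4 \left(\left(-1\right) \left(-127510\right)\right) = 4 \cdot 127510 = 510040$)
$\left(3042160 + h\right) - 2589197 = \left(3042160 + 510040\right) - 2589197 = 3552200 - 2589197 = 963003$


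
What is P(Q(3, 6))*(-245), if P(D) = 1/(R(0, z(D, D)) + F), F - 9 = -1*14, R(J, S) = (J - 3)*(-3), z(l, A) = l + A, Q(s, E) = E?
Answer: -245/4 ≈ -61.250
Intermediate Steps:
z(l, A) = A + l
R(J, S) = 9 - 3*J (R(J, S) = (-3 + J)*(-3) = 9 - 3*J)
F = -5 (F = 9 - 1*14 = 9 - 14 = -5)
P(D) = 1/4 (P(D) = 1/((9 - 3*0) - 5) = 1/((9 + 0) - 5) = 1/(9 - 5) = 1/4)
P(Q(3, 6))*(-245) = (1/4)*(-245) = -245/4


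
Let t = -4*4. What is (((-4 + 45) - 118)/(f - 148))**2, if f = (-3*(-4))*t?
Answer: 5929/115600 ≈ 0.051289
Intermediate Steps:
t = -16
f = -192 (f = -3*(-4)*(-16) = 12*(-16) = -192)
(((-4 + 45) - 118)/(f - 148))**2 = (((-4 + 45) - 118)/(-192 - 148))**2 = ((41 - 118)/(-340))**2 = (-77*(-1/340))**2 = (77/340)**2 = 5929/115600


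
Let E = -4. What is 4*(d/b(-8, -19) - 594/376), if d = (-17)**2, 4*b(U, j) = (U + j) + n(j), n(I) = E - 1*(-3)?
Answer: -56411/329 ≈ -171.46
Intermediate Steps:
n(I) = -1 (n(I) = -4 - 1*(-3) = -4 + 3 = -1)
b(U, j) = -1/4 + U/4 + j/4 (b(U, j) = ((U + j) - 1)/4 = (-1 + U + j)/4 = -1/4 + U/4 + j/4)
d = 289
4*(d/b(-8, -19) - 594/376) = 4*(289/(-1/4 + (1/4)*(-8) + (1/4)*(-19)) - 594/376) = 4*(289/(-1/4 - 2 - 19/4) - 594*1/376) = 4*(289/(-7) - 297/188) = 4*(289*(-1/7) - 297/188) = 4*(-289/7 - 297/188) = 4*(-56411/1316) = -56411/329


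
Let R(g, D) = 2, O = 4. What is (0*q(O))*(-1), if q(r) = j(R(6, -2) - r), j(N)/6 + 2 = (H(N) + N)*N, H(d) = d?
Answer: 0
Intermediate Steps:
j(N) = -12 + 12*N² (j(N) = -12 + 6*((N + N)*N) = -12 + 6*((2*N)*N) = -12 + 6*(2*N²) = -12 + 12*N²)
q(r) = -12 + 12*(2 - r)²
(0*q(O))*(-1) = (0*(-12 + 12*(-2 + 4)²))*(-1) = (0*(-12 + 12*2²))*(-1) = (0*(-12 + 12*4))*(-1) = (0*(-12 + 48))*(-1) = (0*36)*(-1) = 0*(-1) = 0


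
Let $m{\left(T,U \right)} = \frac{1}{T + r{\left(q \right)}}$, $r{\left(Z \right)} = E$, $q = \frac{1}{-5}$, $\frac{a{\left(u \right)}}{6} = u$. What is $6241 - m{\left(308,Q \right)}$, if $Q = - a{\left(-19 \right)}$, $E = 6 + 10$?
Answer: $\frac{2022083}{324} \approx 6241.0$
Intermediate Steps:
$a{\left(u \right)} = 6 u$
$q = - \frac{1}{5} \approx -0.2$
$E = 16$
$r{\left(Z \right)} = 16$
$Q = 114$ ($Q = - 6 \left(-19\right) = \left(-1\right) \left(-114\right) = 114$)
$m{\left(T,U \right)} = \frac{1}{16 + T}$ ($m{\left(T,U \right)} = \frac{1}{T + 16} = \frac{1}{16 + T}$)
$6241 - m{\left(308,Q \right)} = 6241 - \frac{1}{16 + 308} = 6241 - \frac{1}{324} = \frac{2022083}{324}$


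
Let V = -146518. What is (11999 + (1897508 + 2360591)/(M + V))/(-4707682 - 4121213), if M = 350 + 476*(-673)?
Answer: -1118693477/823764155964 ≈ -0.0013580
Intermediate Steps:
M = -319998 (M = 350 - 320348 = -319998)
(11999 + (1897508 + 2360591)/(M + V))/(-4707682 - 4121213) = (11999 + (1897508 + 2360591)/(-319998 - 146518))/(-4707682 - 4121213) = (11999 + 4258099/(-466516))/(-8828895) = (11999 + 4258099*(-1/466516))*(-1/8828895) = (11999 - 4258099/466516)*(-1/8828895) = (5593467385/466516)*(-1/8828895) = -1118693477/823764155964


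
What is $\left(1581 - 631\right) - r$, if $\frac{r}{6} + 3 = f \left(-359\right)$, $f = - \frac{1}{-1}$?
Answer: $3122$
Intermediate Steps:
$f = 1$ ($f = \left(-1\right) \left(-1\right) = 1$)
$r = -2172$ ($r = -18 + 6 \cdot 1 \left(-359\right) = -18 + 6 \left(-359\right) = -18 - 2154 = -2172$)
$\left(1581 - 631\right) - r = \left(1581 - 631\right) - -2172 = \left(1581 - 631\right) + 2172 = 950 + 2172 = 3122$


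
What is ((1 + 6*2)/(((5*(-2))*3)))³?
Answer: -2197/27000 ≈ -0.081370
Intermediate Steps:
((1 + 6*2)/(((5*(-2))*3)))³ = ((1 + 12)/((-10*3)))³ = (13/(-30))³ = (13*(-1/30))³ = (-13/30)³ = -2197/27000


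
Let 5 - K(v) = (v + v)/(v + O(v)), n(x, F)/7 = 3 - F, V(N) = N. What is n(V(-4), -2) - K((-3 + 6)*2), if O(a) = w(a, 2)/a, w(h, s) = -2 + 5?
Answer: 414/13 ≈ 31.846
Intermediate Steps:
w(h, s) = 3
O(a) = 3/a
n(x, F) = 21 - 7*F (n(x, F) = 7*(3 - F) = 21 - 7*F)
K(v) = 5 - 2*v/(v + 3/v) (K(v) = 5 - (v + v)/(v + 3/v) = 5 - 2*v/(v + 3/v))
n(V(-4), -2) - K((-3 + 6)*2) = (21 - 7*(-2)) - 3*(5 + ((-3 + 6)*2)²)/(3 + ((-3 + 6)*2)²) = (21 + 14) - 3*(5 + (3*2)²)/(3 + (3*2)²) = 35 - 3*(5 + 6²)/(3 + 6²) = 35 - 3*(5 + 36)/(3 + 36) = 35 - 3*41/39 = 35 - 1*41/13 = 35 - 41/13 = 414/13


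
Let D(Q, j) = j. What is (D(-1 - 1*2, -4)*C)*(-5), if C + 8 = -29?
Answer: -740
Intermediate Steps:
C = -37 (C = -8 - 29 = -37)
(D(-1 - 1*2, -4)*C)*(-5) = -4*(-37)*(-5) = 148*(-5) = -740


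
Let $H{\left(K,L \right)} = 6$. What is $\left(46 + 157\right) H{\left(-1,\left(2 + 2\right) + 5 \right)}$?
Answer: $1218$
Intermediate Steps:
$\left(46 + 157\right) H{\left(-1,\left(2 + 2\right) + 5 \right)} = \left(46 + 157\right) 6 = 203 \cdot 6 = 1218$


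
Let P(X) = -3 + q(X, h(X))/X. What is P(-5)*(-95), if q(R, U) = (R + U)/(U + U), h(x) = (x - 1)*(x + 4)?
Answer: 3439/12 ≈ 286.58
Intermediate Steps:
h(x) = (-1 + x)*(4 + x)
q(R, U) = (R + U)/(2*U) (q(R, U) = (R + U)/((2*U)) = (R + U)*(1/(2*U)) = (R + U)/(2*U))
P(X) = -3 + (-4 + X**2 + 4*X)/(2*X*(-4 + X**2 + 3*X)) (P(X) = -3 + ((X + (-4 + X**2 + 3*X))/(2*(-4 + X**2 + 3*X)))/X = -3 + ((-4 + X**2 + 4*X)/(2*(-4 + X**2 + 3*X)))/X = -3 + (-4 + X**2 + 4*X)/(2*X*(-4 + X**2 + 3*X)))
P(-5)*(-95) = ((1/2)*(-4 - 17*(-5)**2 - 6*(-5)**3 + 28*(-5))/(-5*(-4 + (-5)**2 + 3*(-5))))*(-95) = ((1/2)*(-1/5)*(-4 - 17*25 - 6*(-125) - 140)/(-4 + 25 - 15))*(-95) = ((1/2)*(-1/5)*(-4 - 425 + 750 - 140)/6)*(-95) = ((1/2)*(-1/5)*(1/6)*181)*(-95) = -181/60*(-95) = 3439/12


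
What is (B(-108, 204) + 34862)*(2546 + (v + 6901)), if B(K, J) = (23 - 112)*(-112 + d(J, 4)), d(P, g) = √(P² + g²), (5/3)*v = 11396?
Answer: 730038618 - 28986588*√2602/5 ≈ 4.3432e+8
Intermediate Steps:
v = 34188/5 (v = (⅗)*11396 = 34188/5 ≈ 6837.6)
B(K, J) = 9968 - 89*√(16 + J²) (B(K, J) = (23 - 112)*(-112 + √(J² + 4²)) = -89*(-112 + √(J² + 16)) = -89*(-112 + √(16 + J²)) = 9968 - 89*√(16 + J²))
(B(-108, 204) + 34862)*(2546 + (v + 6901)) = ((9968 - 89*√(16 + 204²)) + 34862)*(2546 + (34188/5 + 6901)) = ((9968 - 89*√(16 + 41616)) + 34862)*(2546 + 68693/5) = ((9968 - 356*√2602) + 34862)*(81423/5) = (44830 - 356*√2602)*(81423/5) = 730038618 - 28986588*√2602/5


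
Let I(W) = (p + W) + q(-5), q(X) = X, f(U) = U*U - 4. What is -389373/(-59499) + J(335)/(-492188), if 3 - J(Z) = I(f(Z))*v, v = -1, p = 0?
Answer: 61655933281/9761564604 ≈ 6.3162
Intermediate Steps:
f(U) = -4 + U**2 (f(U) = U**2 - 4 = -4 + U**2)
I(W) = -5 + W (I(W) = (0 + W) - 5 = W - 5 = -5 + W)
J(Z) = -6 + Z**2 (J(Z) = 3 - (-5 + (-4 + Z**2))*(-1) = 3 - (-9 + Z**2)*(-1) = 3 - (9 - Z**2) = 3 + (-9 + Z**2) = -6 + Z**2)
-389373/(-59499) + J(335)/(-492188) = -389373/(-59499) + (-6 + 335**2)/(-492188) = -389373*(-1/59499) + (-6 + 112225)*(-1/492188) = 129791/19833 + 112219*(-1/492188) = 129791/19833 - 112219/492188 = 61655933281/9761564604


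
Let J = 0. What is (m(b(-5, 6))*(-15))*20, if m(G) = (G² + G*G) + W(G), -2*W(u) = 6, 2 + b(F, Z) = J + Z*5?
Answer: -469500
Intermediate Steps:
b(F, Z) = -2 + 5*Z (b(F, Z) = -2 + (0 + Z*5) = -2 + (0 + 5*Z) = -2 + 5*Z)
W(u) = -3 (W(u) = -½*6 = -3)
m(G) = -3 + 2*G² (m(G) = (G² + G*G) - 3 = (G² + G²) - 3 = 2*G² - 3 = -3 + 2*G²)
(m(b(-5, 6))*(-15))*20 = ((-3 + 2*(-2 + 5*6)²)*(-15))*20 = ((-3 + 2*(-2 + 30)²)*(-15))*20 = ((-3 + 2*28²)*(-15))*20 = ((-3 + 2*784)*(-15))*20 = ((-3 + 1568)*(-15))*20 = (1565*(-15))*20 = -23475*20 = -469500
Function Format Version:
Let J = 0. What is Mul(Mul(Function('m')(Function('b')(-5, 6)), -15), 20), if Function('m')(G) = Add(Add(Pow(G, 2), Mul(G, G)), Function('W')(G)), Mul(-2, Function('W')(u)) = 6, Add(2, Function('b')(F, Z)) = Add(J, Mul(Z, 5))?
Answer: -469500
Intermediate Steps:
Function('b')(F, Z) = Add(-2, Mul(5, Z)) (Function('b')(F, Z) = Add(-2, Add(0, Mul(Z, 5))) = Add(-2, Add(0, Mul(5, Z))) = Add(-2, Mul(5, Z)))
Function('W')(u) = -3 (Function('W')(u) = Mul(Rational(-1, 2), 6) = -3)
Function('m')(G) = Add(-3, Mul(2, Pow(G, 2))) (Function('m')(G) = Add(Add(Pow(G, 2), Mul(G, G)), -3) = Add(Add(Pow(G, 2), Pow(G, 2)), -3) = Add(Mul(2, Pow(G, 2)), -3) = Add(-3, Mul(2, Pow(G, 2))))
Mul(Mul(Function('m')(Function('b')(-5, 6)), -15), 20) = Mul(Mul(Add(-3, Mul(2, Pow(Add(-2, Mul(5, 6)), 2))), -15), 20) = Mul(Mul(Add(-3, Mul(2, Pow(Add(-2, 30), 2))), -15), 20) = Mul(Mul(Add(-3, Mul(2, Pow(28, 2))), -15), 20) = Mul(Mul(Add(-3, Mul(2, 784)), -15), 20) = Mul(Mul(Add(-3, 1568), -15), 20) = Mul(Mul(1565, -15), 20) = Mul(-23475, 20) = -469500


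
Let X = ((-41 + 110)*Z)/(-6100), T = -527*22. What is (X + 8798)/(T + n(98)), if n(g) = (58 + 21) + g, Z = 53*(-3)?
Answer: -53678771/69643700 ≈ -0.77076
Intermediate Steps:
T = -11594
Z = -159
n(g) = 79 + g
X = 10971/6100 (X = ((-41 + 110)*(-159))/(-6100) = (69*(-159))*(-1/6100) = -10971*(-1/6100) = 10971/6100 ≈ 1.7985)
(X + 8798)/(T + n(98)) = (10971/6100 + 8798)/(-11594 + (79 + 98)) = 53678771/(6100*(-11594 + 177)) = (53678771/6100)/(-11417) = (53678771/6100)*(-1/11417) = -53678771/69643700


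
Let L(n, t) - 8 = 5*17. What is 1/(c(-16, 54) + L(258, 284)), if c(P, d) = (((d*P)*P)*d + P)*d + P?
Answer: 1/40309997 ≈ 2.4808e-8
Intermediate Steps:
L(n, t) = 93 (L(n, t) = 8 + 5*17 = 8 + 85 = 93)
c(P, d) = P + d*(P + P²*d²) (c(P, d) = (((P*d)*P)*d + P)*d + P = ((d*P²)*d + P)*d + P = (P²*d² + P)*d + P = (P + P²*d²)*d + P = d*(P + P²*d²) + P = P + d*(P + P²*d²))
1/(c(-16, 54) + L(258, 284)) = 1/(-16*(1 + 54 - 16*54³) + 93) = 1/(-16*(1 + 54 - 16*157464) + 93) = 1/(-16*(1 + 54 - 2519424) + 93) = 1/(-16*(-2519369) + 93) = 1/(40309904 + 93) = 1/40309997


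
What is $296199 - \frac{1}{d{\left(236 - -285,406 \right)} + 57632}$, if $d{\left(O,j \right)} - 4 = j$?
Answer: $\frac{17191982357}{58042} \approx 2.962 \cdot 10^{5}$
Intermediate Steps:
$d{\left(O,j \right)} = 4 + j$
$296199 - \frac{1}{d{\left(236 - -285,406 \right)} + 57632} = 296199 - \frac{1}{\left(4 + 406\right) + 57632} = 296199 - \frac{1}{410 + 57632} = 296199 - \frac{1}{58042} = \frac{17191982357}{58042}$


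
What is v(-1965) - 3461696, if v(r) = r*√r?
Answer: -3461696 - 1965*I*√1965 ≈ -3.4617e+6 - 87105.0*I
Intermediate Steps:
v(r) = r^(3/2)
v(-1965) - 3461696 = (-1965)^(3/2) - 3461696 = -1965*I*√1965 - 3461696 = -3461696 - 1965*I*√1965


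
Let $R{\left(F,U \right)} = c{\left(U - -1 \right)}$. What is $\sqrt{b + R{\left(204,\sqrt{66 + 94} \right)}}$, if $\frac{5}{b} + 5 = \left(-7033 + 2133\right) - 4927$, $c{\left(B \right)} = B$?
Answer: $\frac{\sqrt{24154766 + 96668224 \sqrt{10}}}{4916} \approx 3.6944$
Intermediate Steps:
$b = - \frac{5}{9832}$ ($b = \frac{5}{-5 + \left(\left(-7033 + 2133\right) - 4927\right)} = \frac{5}{-5 - 9827} = \frac{5}{-9832} = 5 \left(- \frac{1}{9832}\right) = - \frac{5}{9832} \approx -0.00050854$)
$R{\left(F,U \right)} = 1 + U$ ($R{\left(F,U \right)} = U - -1 = U + 1 = 1 + U$)
$\sqrt{b + R{\left(204,\sqrt{66 + 94} \right)}} = \sqrt{- \frac{5}{9832} + \left(1 + \sqrt{66 + 94}\right)} = \sqrt{- \frac{5}{9832} + \left(1 + \sqrt{160}\right)} = \sqrt{- \frac{5}{9832} + \left(1 + 4 \sqrt{10}\right)} = \sqrt{\frac{9827}{9832} + 4 \sqrt{10}}$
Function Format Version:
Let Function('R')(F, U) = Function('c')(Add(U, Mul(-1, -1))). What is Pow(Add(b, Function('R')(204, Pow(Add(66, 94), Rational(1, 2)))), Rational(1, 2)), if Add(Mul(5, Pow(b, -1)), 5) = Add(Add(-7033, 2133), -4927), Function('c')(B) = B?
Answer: Mul(Rational(1, 4916), Pow(Add(24154766, Mul(96668224, Pow(10, Rational(1, 2)))), Rational(1, 2))) ≈ 3.6944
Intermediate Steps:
b = Rational(-5, 9832) (b = Mul(5, Pow(Add(-5, Add(Add(-7033, 2133), -4927)), -1)) = Mul(5, Pow(Add(-5, Add(-4900, -4927)), -1)) = Mul(5, Pow(Add(-5, -9827), -1)) = Mul(5, Pow(-9832, -1)) = Mul(5, Rational(-1, 9832)) = Rational(-5, 9832) ≈ -0.00050854)
Function('R')(F, U) = Add(1, U) (Function('R')(F, U) = Add(U, Mul(-1, -1)) = Add(U, 1) = Add(1, U))
Pow(Add(b, Function('R')(204, Pow(Add(66, 94), Rational(1, 2)))), Rational(1, 2)) = Pow(Add(Rational(-5, 9832), Add(1, Pow(Add(66, 94), Rational(1, 2)))), Rational(1, 2)) = Pow(Add(Rational(-5, 9832), Add(1, Pow(160, Rational(1, 2)))), Rational(1, 2)) = Pow(Add(Rational(-5, 9832), Add(1, Mul(4, Pow(10, Rational(1, 2))))), Rational(1, 2)) = Pow(Add(Rational(9827, 9832), Mul(4, Pow(10, Rational(1, 2)))), Rational(1, 2))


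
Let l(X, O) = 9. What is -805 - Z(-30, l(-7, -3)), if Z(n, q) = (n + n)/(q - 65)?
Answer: -11285/14 ≈ -806.07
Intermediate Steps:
Z(n, q) = 2*n/(-65 + q) (Z(n, q) = (2*n)/(-65 + q) = 2*n/(-65 + q))
-805 - Z(-30, l(-7, -3)) = -805 - 2*(-30)/(-65 + 9) = -805 - 2*(-30)/(-56) = -805 - 2*(-30)*(-1)/56 = -805 - 1*15/14 = -805 - 15/14 = -11285/14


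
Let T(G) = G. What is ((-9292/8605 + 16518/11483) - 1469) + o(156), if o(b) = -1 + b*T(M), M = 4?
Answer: -83558850536/98811215 ≈ -845.64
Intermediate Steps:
o(b) = -1 + 4*b (o(b) = -1 + b*4 = -1 + 4*b)
((-9292/8605 + 16518/11483) - 1469) + o(156) = ((-9292/8605 + 16518/11483) - 1469) + (-1 + 4*156) = ((-9292*1/8605 + 16518*(1/11483)) - 1469) + (-1 + 624) = ((-9292/8605 + 16518/11483) - 1469) + 623 = (35437354/98811215 - 1469) + 623 = -145118237481/98811215 + 623 = -83558850536/98811215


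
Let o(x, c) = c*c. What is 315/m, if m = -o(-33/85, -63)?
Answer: -5/63 ≈ -0.079365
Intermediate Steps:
o(x, c) = c²
m = -3969 (m = -1*(-63)² = -1*3969 = -3969)
315/m = 315/(-3969) = 315*(-1/3969) = -5/63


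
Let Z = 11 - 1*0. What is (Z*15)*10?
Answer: 1650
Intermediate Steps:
Z = 11 (Z = 11 + 0 = 11)
(Z*15)*10 = (11*15)*10 = 165*10 = 1650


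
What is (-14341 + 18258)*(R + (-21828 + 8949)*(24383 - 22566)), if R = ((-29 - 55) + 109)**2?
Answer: -91659829006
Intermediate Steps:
R = 625 (R = (-84 + 109)**2 = 25**2 = 625)
(-14341 + 18258)*(R + (-21828 + 8949)*(24383 - 22566)) = (-14341 + 18258)*(625 + (-21828 + 8949)*(24383 - 22566)) = 3917*(625 - 12879*1817) = 3917*(625 - 23401143) = 3917*(-23400518) = -91659829006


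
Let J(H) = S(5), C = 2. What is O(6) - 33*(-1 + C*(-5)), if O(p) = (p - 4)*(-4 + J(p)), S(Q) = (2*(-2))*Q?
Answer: 315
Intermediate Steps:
S(Q) = -4*Q
J(H) = -20 (J(H) = -4*5 = -20)
O(p) = 96 - 24*p (O(p) = (p - 4)*(-4 - 20) = (-4 + p)*(-24) = 96 - 24*p)
O(6) - 33*(-1 + C*(-5)) = (96 - 24*6) - 33*(-1 + 2*(-5)) = (96 - 144) - 33*(-1 - 10) = -48 - 33*(-11) = -48 + 363 = 315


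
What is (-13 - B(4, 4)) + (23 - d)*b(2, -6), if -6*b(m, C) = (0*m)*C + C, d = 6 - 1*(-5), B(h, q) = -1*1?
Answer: 0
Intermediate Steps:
B(h, q) = -1
d = 11 (d = 6 + 5 = 11)
b(m, C) = -C/6 (b(m, C) = -((0*m)*C + C)/6 = -(0*C + C)/6 = -(0 + C)/6 = -C/6)
(-13 - B(4, 4)) + (23 - d)*b(2, -6) = (-13 - 1*(-1)) + (23 - 1*11)*(-1/6*(-6)) = (-13 + 1) + (23 - 11)*1 = -12 + 12*1 = -12 + 12 = 0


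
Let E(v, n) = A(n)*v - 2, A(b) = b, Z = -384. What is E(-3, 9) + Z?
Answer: -413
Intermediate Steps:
E(v, n) = -2 + n*v (E(v, n) = n*v - 2 = -2 + n*v)
E(-3, 9) + Z = (-2 + 9*(-3)) - 384 = (-2 - 27) - 384 = -29 - 384 = -413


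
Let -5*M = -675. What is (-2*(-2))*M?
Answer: 540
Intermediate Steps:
M = 135 (M = -⅕*(-675) = 135)
(-2*(-2))*M = -2*(-2)*135 = 4*135 = 540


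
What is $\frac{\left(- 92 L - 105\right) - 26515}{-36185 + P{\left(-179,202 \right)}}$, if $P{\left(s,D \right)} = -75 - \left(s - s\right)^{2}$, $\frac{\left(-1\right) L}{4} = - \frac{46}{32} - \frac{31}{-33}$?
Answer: $\frac{884509}{1196580} \approx 0.7392$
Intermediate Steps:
$L = \frac{263}{132}$ ($L = - 4 \left(- \frac{46}{32} - \frac{31}{-33}\right) = - 4 \left(\left(-46\right) \frac{1}{32} - - \frac{31}{33}\right) = - 4 \left(- \frac{23}{16} + \frac{31}{33}\right) = \left(-4\right) \left(- \frac{263}{528}\right) = \frac{263}{132} \approx 1.9924$)
$P{\left(s,D \right)} = -75$ ($P{\left(s,D \right)} = -75 - 0^{2} = -75 - 0 = -75 + 0 = -75$)
$\frac{\left(- 92 L - 105\right) - 26515}{-36185 + P{\left(-179,202 \right)}} = \frac{\left(\left(-92\right) \frac{263}{132} - 105\right) - 26515}{-36185 - 75} = \frac{\left(- \frac{6049}{33} - 105\right) - 26515}{-36260} = \left(- \frac{9514}{33} - 26515\right) \left(- \frac{1}{36260}\right) = \left(- \frac{884509}{33}\right) \left(- \frac{1}{36260}\right) = \frac{884509}{1196580}$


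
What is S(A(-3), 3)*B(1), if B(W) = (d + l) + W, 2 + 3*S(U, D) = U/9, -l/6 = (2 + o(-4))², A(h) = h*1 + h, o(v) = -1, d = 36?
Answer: -248/9 ≈ -27.556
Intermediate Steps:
A(h) = 2*h (A(h) = h + h = 2*h)
l = -6 (l = -6*(2 - 1)² = -6*1² = -6*1 = -6)
S(U, D) = -⅔ + U/27 (S(U, D) = -⅔ + (U/9)/3 = -⅔ + U/27)
B(W) = 30 + W (B(W) = (36 - 6) + W = 30 + W)
S(A(-3), 3)*B(1) = (-⅔ + (2*(-3))/27)*(30 + 1) = (-⅔ + (1/27)*(-6))*31 = (-⅔ - 2/9)*31 = -8/9*31 = -248/9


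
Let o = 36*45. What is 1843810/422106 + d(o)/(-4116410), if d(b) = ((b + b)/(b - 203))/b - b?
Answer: 2688956493994682/615531111588705 ≈ 4.3685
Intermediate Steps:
o = 1620
d(b) = -b + 2/(-203 + b) (d(b) = ((2*b)/(-203 + b))/b - b = (2*b/(-203 + b))/b - b = 2/(-203 + b) - b = -b + 2/(-203 + b))
1843810/422106 + d(o)/(-4116410) = 1843810/422106 + ((2 - 1*1620**2 + 203*1620)/(-203 + 1620))/(-4116410) = 1843810*(1/422106) + ((2 - 1*2624400 + 328860)/1417)*(-1/4116410) = 921905/211053 + ((2 - 2624400 + 328860)/1417)*(-1/4116410) = 921905/211053 + ((1/1417)*(-2295538))*(-1/4116410) = 921905/211053 - 2295538/1417*(-1/4116410) = 921905/211053 + 1147769/2916476485 = 2688956493994682/615531111588705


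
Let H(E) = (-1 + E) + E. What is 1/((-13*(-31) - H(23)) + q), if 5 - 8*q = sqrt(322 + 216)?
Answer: 22952/8230623 + 8*sqrt(538)/8230623 ≈ 0.0028112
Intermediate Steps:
H(E) = -1 + 2*E
q = 5/8 - sqrt(538)/8 (q = 5/8 - sqrt(322 + 216)/8 = 5/8 - sqrt(538)/8 ≈ -2.2744)
1/((-13*(-31) - H(23)) + q) = 1/((-13*(-31) - (-1 + 2*23)) + (5/8 - sqrt(538)/8)) = 1/((403 - (-1 + 46)) + (5/8 - sqrt(538)/8)) = 1/((403 - 1*45) + (5/8 - sqrt(538)/8)) = 1/((403 - 45) + (5/8 - sqrt(538)/8)) = 1/(358 + (5/8 - sqrt(538)/8)) = 1/(2869/8 - sqrt(538)/8)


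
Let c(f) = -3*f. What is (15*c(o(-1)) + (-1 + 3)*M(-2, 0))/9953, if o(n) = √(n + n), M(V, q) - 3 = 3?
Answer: 12/9953 - 45*I*√2/9953 ≈ 0.0012057 - 0.006394*I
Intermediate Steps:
M(V, q) = 6 (M(V, q) = 3 + 3 = 6)
o(n) = √2*√n (o(n) = √(2*n) = √2*√n)
(15*c(o(-1)) + (-1 + 3)*M(-2, 0))/9953 = (15*(-3*√2*√(-1)) + (-1 + 3)*6)/9953 = (15*(-3*√2*I) + 2*6)*(1/9953) = (15*(-3*I*√2) + 12)*(1/9953) = (-45*I*√2 + 12)*(1/9953) = (12 - 45*I*√2)*(1/9953) = 12/9953 - 45*I*√2/9953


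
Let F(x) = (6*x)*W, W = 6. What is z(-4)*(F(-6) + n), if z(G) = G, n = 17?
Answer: 796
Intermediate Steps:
F(x) = 36*x (F(x) = (6*x)*6 = 36*x)
z(-4)*(F(-6) + n) = -4*(36*(-6) + 17) = -4*(-216 + 17) = -4*(-199) = 796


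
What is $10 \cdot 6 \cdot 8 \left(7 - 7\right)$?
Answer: $0$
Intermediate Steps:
$10 \cdot 6 \cdot 8 \left(7 - 7\right) = 10 \cdot 48 \cdot 0 = 480 \cdot 0 = 0$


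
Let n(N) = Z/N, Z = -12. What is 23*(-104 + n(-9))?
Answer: -7084/3 ≈ -2361.3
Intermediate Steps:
n(N) = -12/N
23*(-104 + n(-9)) = 23*(-104 - 12/(-9)) = 23*(-104 - 12*(-⅑)) = 23*(-104 + 4/3) = 23*(-308/3) = -7084/3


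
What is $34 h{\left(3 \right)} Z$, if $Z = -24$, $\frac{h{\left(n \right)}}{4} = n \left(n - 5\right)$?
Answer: $19584$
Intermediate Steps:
$h{\left(n \right)} = 4 n \left(-5 + n\right)$ ($h{\left(n \right)} = 4 n \left(n - 5\right) = 4 n \left(-5 + n\right)$)
$34 h{\left(3 \right)} Z = 34 \cdot 4 \cdot 3 \left(-5 + 3\right) \left(-24\right) = 34 \cdot 4 \cdot 3 \left(-2\right) \left(-24\right) = 34 \left(-24\right) \left(-24\right) = \left(-816\right) \left(-24\right) = 19584$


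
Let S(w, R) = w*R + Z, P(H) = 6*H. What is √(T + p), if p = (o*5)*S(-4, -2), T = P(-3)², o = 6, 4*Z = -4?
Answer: √534 ≈ 23.108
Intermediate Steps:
Z = -1 (Z = (¼)*(-4) = -1)
S(w, R) = -1 + R*w (S(w, R) = w*R - 1 = R*w - 1 = -1 + R*w)
T = 324 (T = (6*(-3))² = (-18)² = 324)
p = 210 (p = (6*5)*(-1 - 2*(-4)) = 30*(-1 + 8) = 30*7 = 210)
√(T + p) = √(324 + 210) = √534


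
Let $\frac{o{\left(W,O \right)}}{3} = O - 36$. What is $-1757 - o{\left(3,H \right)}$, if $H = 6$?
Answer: $-1667$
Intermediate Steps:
$o{\left(W,O \right)} = -108 + 3 O$ ($o{\left(W,O \right)} = 3 \left(O - 36\right) = 3 \left(-36 + O\right) = -108 + 3 O$)
$-1757 - o{\left(3,H \right)} = -1757 - \left(-108 + 3 \cdot 6\right) = -1757 - \left(-108 + 18\right) = -1757 - -90 = -1757 + 90 = -1667$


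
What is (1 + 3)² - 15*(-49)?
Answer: 751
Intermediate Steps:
(1 + 3)² - 15*(-49) = 4² + 735 = 16 + 735 = 751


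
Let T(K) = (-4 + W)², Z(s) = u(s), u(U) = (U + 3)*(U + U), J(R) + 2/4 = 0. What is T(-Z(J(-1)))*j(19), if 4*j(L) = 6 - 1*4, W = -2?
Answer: 18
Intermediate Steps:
J(R) = -½ (J(R) = -½ + 0 = -½)
u(U) = 2*U*(3 + U) (u(U) = (3 + U)*(2*U) = 2*U*(3 + U))
Z(s) = 2*s*(3 + s)
T(K) = 36 (T(K) = (-4 - 2)² = (-6)² = 36)
j(L) = ½ (j(L) = (6 - 1*4)/4 = (6 - 4)/4 = (¼)*2 = ½)
T(-Z(J(-1)))*j(19) = 36*(½) = 18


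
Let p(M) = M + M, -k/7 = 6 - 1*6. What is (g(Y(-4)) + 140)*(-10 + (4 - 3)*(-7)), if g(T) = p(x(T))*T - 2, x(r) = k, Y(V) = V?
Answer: -2346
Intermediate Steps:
k = 0 (k = -7*(6 - 1*6) = -7*(6 - 6) = -7*0 = 0)
x(r) = 0
p(M) = 2*M
g(T) = -2 (g(T) = (2*0)*T - 2 = 0*T - 2 = 0 - 2 = -2)
(g(Y(-4)) + 140)*(-10 + (4 - 3)*(-7)) = (-2 + 140)*(-10 + (4 - 3)*(-7)) = 138*(-10 + 1*(-7)) = 138*(-10 - 7) = 138*(-17) = -2346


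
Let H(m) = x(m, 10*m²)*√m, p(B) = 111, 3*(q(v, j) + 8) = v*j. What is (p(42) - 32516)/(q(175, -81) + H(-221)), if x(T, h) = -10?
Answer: 153372865/22423389 - 324050*I*√221/22423389 ≈ 6.8399 - 0.21484*I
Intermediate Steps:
q(v, j) = -8 + j*v/3 (q(v, j) = -8 + (v*j)/3 = -8 + (j*v)/3 = -8 + j*v/3)
H(m) = -10*√m
(p(42) - 32516)/(q(175, -81) + H(-221)) = (111 - 32516)/((-8 + (⅓)*(-81)*175) - 10*I*√221) = -32405/((-8 - 4725) - 10*I*√221) = -32405/(-4733 - 10*I*√221)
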